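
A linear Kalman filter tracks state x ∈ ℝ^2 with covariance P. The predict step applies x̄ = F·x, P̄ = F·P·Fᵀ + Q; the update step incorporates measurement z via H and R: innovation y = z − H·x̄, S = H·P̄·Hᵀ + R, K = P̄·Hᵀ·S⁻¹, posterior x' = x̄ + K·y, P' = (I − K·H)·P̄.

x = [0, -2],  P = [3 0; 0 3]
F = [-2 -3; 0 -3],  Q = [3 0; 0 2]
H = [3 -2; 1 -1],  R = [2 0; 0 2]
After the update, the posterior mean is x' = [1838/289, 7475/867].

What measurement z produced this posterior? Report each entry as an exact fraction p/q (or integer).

z = [2, -3]

x̄ = F·x = [6, 6]
P̄ = F·P·Fᵀ + Q = [42 27; 27 29]
S = H·P̄·Hᵀ + R = [172 49; 49 19]
K = P̄·Hᵀ·S⁻¹ = [211/289 -316/289; 535/867 -1471/867]
x' − x̄ = [104/289, 2273/867] = K·y
y = (KᵀK)⁻¹·Kᵀ·(x' − x̄) = [-4, -3]
z = y + H·x̄ = [-4, -3] + [6, 0] = [2, -3]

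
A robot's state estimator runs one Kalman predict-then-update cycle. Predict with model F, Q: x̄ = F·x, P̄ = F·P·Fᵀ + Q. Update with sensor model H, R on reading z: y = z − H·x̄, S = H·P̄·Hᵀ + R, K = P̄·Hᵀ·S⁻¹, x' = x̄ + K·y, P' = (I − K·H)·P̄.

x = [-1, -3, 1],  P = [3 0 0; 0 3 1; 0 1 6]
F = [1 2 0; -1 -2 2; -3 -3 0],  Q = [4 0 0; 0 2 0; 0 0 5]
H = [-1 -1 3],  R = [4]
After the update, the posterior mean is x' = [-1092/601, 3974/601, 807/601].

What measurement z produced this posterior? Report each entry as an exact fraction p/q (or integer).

x̄ = F·x = [-7, 9, 12]
P̄ = F·P·Fᵀ + Q = [19 -11 -27; -11 33 21; -27 21 59]
S = H·P̄·Hᵀ + R = [601]
K = P̄·Hᵀ·S⁻¹ = [-89/601; 41/601; 183/601]
x' − x̄ = [3115/601, -1435/601, -6405/601] = K·y
y = (KᵀK)⁻¹·Kᵀ·(x' − x̄) = [-35]
z = y + H·x̄ = [-35] + [34] = [-1]

z = [-1]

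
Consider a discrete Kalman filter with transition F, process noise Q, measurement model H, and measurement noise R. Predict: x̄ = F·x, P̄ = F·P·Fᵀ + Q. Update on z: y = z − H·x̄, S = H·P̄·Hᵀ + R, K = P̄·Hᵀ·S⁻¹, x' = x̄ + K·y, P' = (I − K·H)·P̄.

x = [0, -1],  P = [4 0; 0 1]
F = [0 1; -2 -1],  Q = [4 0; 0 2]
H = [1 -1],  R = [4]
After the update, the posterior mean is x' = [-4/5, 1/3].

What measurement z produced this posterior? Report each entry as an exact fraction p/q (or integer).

z = [-1]

x̄ = F·x = [-1, 1]
P̄ = F·P·Fᵀ + Q = [5 -1; -1 19]
S = H·P̄·Hᵀ + R = [30]
K = P̄·Hᵀ·S⁻¹ = [1/5; -2/3]
x' − x̄ = [1/5, -2/3] = K·y
y = (KᵀK)⁻¹·Kᵀ·(x' − x̄) = [1]
z = y + H·x̄ = [1] + [-2] = [-1]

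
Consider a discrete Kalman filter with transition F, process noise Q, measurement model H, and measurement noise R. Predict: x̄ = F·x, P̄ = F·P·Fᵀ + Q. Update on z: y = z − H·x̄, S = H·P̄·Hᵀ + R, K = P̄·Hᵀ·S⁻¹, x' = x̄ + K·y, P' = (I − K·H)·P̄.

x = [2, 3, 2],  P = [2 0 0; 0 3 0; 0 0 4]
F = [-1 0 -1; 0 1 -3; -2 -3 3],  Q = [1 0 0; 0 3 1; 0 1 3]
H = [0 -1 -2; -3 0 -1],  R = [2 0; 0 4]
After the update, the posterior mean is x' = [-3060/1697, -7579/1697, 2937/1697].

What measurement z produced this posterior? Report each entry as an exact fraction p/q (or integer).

x̄ = F·x = [-4, -3, -7]
P̄ = F·P·Fᵀ + Q = [7 12 -8; 12 42 -44; -8 -44 74]
S = H·P̄·Hᵀ + R = [164 92; 92 93]
K = P̄·Hᵀ·S⁻¹ = [392/1697 -625/1697; 1771/3394 -730/1697; -1268/1697 342/1697]
x' − x̄ = [3728/1697, -2488/1697, 14816/1697] = K·y
y = (KᵀK)⁻¹·Kᵀ·(x' − x̄) = [-16, -16]
z = y + H·x̄ = [-16, -16] + [17, 19] = [1, 3]

z = [1, 3]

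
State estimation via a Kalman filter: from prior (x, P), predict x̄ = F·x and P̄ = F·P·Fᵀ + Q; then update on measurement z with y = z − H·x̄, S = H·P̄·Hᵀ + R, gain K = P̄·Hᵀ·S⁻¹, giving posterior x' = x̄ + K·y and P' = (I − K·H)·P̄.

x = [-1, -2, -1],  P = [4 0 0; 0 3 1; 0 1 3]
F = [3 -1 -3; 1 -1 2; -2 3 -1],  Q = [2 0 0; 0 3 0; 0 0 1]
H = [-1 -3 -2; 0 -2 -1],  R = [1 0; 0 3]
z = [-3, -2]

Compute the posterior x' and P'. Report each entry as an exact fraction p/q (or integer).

x̄ = F·x = [2, -1, -3]
P̄ = F·P·Fᵀ + Q = [74 -2 -32; -2 18 -16; -32 -16 41]
y = z − H·x̄ = [-10, -7]
S = H·P̄·Hᵀ + R = [69 42; 42 52]
K = P̄·Hᵀ·S⁻¹ = [-215/228 221/152; -25/228 -45/152; 137/912 -179/608]
x' = x̄ + K·y = [571/456, 989/456, -4453/1824]
P' = (I − K·H)·P̄ = [2039/114 937/114 -9485/456; 937/114 1127/114 -8611/456; -9485/456 -8611/456 70499/1824]

x' = [571/456, 989/456, -4453/1824]
P' = [2039/114 937/114 -9485/456; 937/114 1127/114 -8611/456; -9485/456 -8611/456 70499/1824]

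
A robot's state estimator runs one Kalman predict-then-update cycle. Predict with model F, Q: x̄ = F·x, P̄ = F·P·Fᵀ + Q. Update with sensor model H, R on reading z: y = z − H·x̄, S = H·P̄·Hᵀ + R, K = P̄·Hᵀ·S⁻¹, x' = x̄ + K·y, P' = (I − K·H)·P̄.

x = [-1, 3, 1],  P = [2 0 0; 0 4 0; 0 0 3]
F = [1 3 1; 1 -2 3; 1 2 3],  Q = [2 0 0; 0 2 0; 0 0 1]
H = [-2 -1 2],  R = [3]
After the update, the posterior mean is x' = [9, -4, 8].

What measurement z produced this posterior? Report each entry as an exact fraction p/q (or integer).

z = [2]

x̄ = F·x = [9, -4, 8]
P̄ = F·P·Fᵀ + Q = [43 -13 35; -13 47 13; 35 13 46]
S = H·P̄·Hᵀ + R = [22]
K = P̄·Hᵀ·S⁻¹ = [-3/22; 5/22; 9/22]
x' − x̄ = [0, 0, 0] = K·y
y = (KᵀK)⁻¹·Kᵀ·(x' − x̄) = [0]
z = y + H·x̄ = [0] + [2] = [2]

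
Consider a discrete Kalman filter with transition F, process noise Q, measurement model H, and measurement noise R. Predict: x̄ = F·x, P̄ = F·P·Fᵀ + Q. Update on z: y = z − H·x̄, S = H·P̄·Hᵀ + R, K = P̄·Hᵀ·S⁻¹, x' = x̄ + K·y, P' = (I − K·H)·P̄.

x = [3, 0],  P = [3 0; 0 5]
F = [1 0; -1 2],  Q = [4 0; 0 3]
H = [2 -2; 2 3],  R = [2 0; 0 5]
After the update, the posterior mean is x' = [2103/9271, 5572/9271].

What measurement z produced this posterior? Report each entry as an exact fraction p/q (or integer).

x̄ = F·x = [3, -3]
P̄ = F·P·Fᵀ + Q = [7 -3; -3 26]
S = H·P̄·Hᵀ + R = [158 -134; -134 231]
K = P̄·Hᵀ·S⁻¹ = [2645/9271 1735/9271; -1875/9271 1802/9271]
x' − x̄ = [-25710/9271, 33385/9271] = K·y
y = (KᵀK)⁻¹·Kᵀ·(x' − x̄) = [-13, 5]
z = y + H·x̄ = [-13, 5] + [12, -3] = [-1, 2]

z = [-1, 2]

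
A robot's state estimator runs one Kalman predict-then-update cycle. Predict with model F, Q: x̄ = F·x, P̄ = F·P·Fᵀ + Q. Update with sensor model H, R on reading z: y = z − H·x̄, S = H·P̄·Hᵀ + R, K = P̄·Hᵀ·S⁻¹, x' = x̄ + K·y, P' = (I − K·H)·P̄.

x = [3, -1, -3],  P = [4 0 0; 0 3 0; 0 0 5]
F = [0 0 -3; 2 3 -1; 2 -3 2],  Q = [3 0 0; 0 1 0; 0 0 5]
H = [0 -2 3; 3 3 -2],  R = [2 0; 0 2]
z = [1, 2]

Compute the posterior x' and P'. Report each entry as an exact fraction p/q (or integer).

x̄ = F·x = [9, 6, 3]
P̄ = F·P·Fᵀ + Q = [48 15 -30; 15 49 -21; -30 -21 68]
y = z − H·x̄ = [4, -37]
S = H·P̄·Hᵀ + R = [1062 -1335; -1335 2029]
K = P̄·Hᵀ·S⁻¹ = [29645/124191 11582/41397; -14279/372573 11191/124191; 4197/13799 796/13799]
x' = x̄ + K·y = [-49303/124191, 936121/372573, 28733/13799]
P' = (I − K·H)·P̄ = [288938/41397 -1494854/124191 -108534/13799; -1494854/124191 8101076/372573 199674/13799; -108534/13799 199674/13799 135914/13799]

x' = [-49303/124191, 936121/372573, 28733/13799]
P' = [288938/41397 -1494854/124191 -108534/13799; -1494854/124191 8101076/372573 199674/13799; -108534/13799 199674/13799 135914/13799]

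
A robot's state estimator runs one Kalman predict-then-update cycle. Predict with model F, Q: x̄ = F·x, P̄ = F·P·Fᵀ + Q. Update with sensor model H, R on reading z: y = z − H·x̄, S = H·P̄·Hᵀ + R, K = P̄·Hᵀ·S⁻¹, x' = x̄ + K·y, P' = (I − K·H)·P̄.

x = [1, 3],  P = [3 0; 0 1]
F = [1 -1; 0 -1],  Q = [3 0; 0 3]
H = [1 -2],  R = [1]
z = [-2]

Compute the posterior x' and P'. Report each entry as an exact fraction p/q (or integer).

x̄ = F·x = [-2, -3]
P̄ = F·P·Fᵀ + Q = [7 1; 1 4]
y = z − H·x̄ = [-6]
S = H·P̄·Hᵀ + R = [20]
K = P̄·Hᵀ·S⁻¹ = [1/4; -7/20]
x' = x̄ + K·y = [-7/2, -9/10]
P' = (I − K·H)·P̄ = [23/4 11/4; 11/4 31/20]

x' = [-7/2, -9/10]
P' = [23/4 11/4; 11/4 31/20]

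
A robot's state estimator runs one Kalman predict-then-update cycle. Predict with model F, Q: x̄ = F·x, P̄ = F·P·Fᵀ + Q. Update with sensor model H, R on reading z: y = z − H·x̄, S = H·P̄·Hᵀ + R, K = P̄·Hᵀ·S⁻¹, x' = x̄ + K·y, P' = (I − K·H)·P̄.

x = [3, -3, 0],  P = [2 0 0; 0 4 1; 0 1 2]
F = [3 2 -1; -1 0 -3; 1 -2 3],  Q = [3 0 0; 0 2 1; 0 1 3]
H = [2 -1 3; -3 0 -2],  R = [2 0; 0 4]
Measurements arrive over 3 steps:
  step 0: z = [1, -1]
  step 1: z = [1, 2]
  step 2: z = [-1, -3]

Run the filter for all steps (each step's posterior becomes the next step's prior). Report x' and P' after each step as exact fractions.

step 0: x' = [-46321/39359, 127444/39359, 88797/39359], P' = [99040/39359 -103290/39359 -107494/39359; -103290/39359 306719/39359 164143/39359; -107494/39359 164143/39359 137349/39359]
step 1: x' = [16182386/37230415, -197619891/37230415, -12505410/7446083], P' = [379036742/111691245 -191220809/37230415 -92532389/22338249; -191220809/37230415 1094008623/74460830 121511517/14892166; -92532389/22338249 121511517/14892166 256826453/44676498]
step 2: x' = [-1826608356771/1241446312883, 9995031671242/1241446312883, 4250900997653/1241446312883], P' = [6259671359260/1241446312883 -11678799968588/1241446312883 -8253159865668/1241446312883; -11678799968588/1241446312883 31942858010298/1241446312883 18180666616676/1241446312883; -8253159865668/1241446312883 18180666616676/1241446312883 11862524805688/1241446312883]

step 0: x̄ = F·x = [3, -3, 9]
step 0: P̄ = F·P·Fᵀ + Q = [35 -6 -8; -6 22 -13; -8 -13 27]
step 0: y = z − H·x̄ = [-35, 26]
step 0: S = H·P̄·Hᵀ + R = [413 -312; -312 331]
step 0: K = P̄·Hᵀ·S⁻¹ = [-10556/39359 -20533/39359; -10435/39359 -4604/39359; 16458/39359 11946/39359]
step 0: x' = x̄ + K·y = [-46321/39359, 127444/39359, 88797/39359]
step 0: P' = (I − K·H)·P̄ = [99040/39359 -103290/39359 -107494/39359; -103290/39359 306719/39359 164143/39359; -107494/39359 164143/39359 137349/39359]
step 1: x̄ = F·x = [27128/39359, -220070/39359, -34818/39359]
step 1: P̄ = F·P·Fᵀ + Q = [1122574/39359 196601/39359 -475451/39359; 196601/39359 768935/39359 127420/39359; -475451/39359 127420/39359 478614/39359]
step 1: y = z − H·x̄ = [-130513/39359, 90466/39359]
step 1: S = H·P̄·Hᵀ + R = [2389139/39359 -2581622/39359; -2581622/39359 6469646/39359]
step 1: K = P̄·Hᵀ·S⁻¹ = [-28124962/111691245 -52946584/111691245; -9054776/37230415 -16947579/74460830; 8953813/22338249 10385357/44676498]
step 1: x' = x̄ + K·y = [16182386/37230415, -197619891/37230415, -12505410/7446083]
step 1: P' = (I − K·H)·P̄ = [379036742/111691245 -191220809/37230415 -92532389/22338249; -191220809/37230415 1094008623/74460830 121511517/14892166; -92532389/22338249 121511517/14892166 256826453/44676498]
step 2: x̄ = F·x = [-284165574/37230415, 171398764/37230415, 223841018/37230415]
step 2: P̄ = F·P·Fᵀ + Q = [6398398639/223382490 339380641/223382490 -2938189483/223382490; 339380641/223382490 7210085509/223382490 2101448783/223382490; -2938189483/223382490 2101448783/223382490 3278797831/223382490]
step 2: y = z − H·x̄ = [30976443/37230415, -516505931/37230415]
step 2: S = H·P̄·Hᵀ + R = [6767568233/111691245 -7322838026/111691245; -7322838026/111691245 36336035239/223382490]
step 2: K = P̄·Hᵀ·S⁻¹ = [-40095493564/177349473269 -33421975683/73026253699; -54175578389/177349473269 -19484313641/73026253699; 64327719218/177349473269 15212205671/73026253699]
step 2: x' = x̄ + K·y = [-1826608356771/1241446312883, 9995031671242/1241446312883, 4250900997653/1241446312883]
step 2: P' = (I − K·H)·P̄ = [6259671359260/1241446312883 -11678799968588/1241446312883 -8253159865668/1241446312883; -11678799968588/1241446312883 31942858010298/1241446312883 18180666616676/1241446312883; -8253159865668/1241446312883 18180666616676/1241446312883 11862524805688/1241446312883]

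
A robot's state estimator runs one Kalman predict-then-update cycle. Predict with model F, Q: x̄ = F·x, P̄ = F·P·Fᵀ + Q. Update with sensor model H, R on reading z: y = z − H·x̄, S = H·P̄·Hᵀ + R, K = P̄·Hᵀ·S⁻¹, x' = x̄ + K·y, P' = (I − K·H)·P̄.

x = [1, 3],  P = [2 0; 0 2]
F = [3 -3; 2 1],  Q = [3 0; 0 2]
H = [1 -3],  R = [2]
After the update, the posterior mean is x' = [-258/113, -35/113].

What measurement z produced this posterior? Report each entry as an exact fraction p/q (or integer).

z = [-1]

x̄ = F·x = [-6, 5]
P̄ = F·P·Fᵀ + Q = [39 6; 6 12]
S = H·P̄·Hᵀ + R = [113]
K = P̄·Hᵀ·S⁻¹ = [21/113; -30/113]
x' − x̄ = [420/113, -600/113] = K·y
y = (KᵀK)⁻¹·Kᵀ·(x' − x̄) = [20]
z = y + H·x̄ = [20] + [-21] = [-1]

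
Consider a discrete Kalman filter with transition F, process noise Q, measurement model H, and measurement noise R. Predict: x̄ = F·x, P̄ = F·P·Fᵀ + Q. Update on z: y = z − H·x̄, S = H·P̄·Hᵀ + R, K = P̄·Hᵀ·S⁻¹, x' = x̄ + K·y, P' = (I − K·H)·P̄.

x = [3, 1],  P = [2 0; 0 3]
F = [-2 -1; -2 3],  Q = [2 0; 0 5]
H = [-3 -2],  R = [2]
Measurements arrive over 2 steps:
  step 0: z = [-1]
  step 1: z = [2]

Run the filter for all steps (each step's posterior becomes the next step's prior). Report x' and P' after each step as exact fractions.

step 0: x̄ = F·x = [-7, -3]
step 0: P̄ = F·P·Fᵀ + Q = [13 -1; -1 40]
step 0: y = z − H·x̄ = [-28]
step 0: S = H·P̄·Hᵀ + R = [267]
step 0: K = P̄·Hᵀ·S⁻¹ = [-37/267; -77/267]
step 0: x' = x̄ + K·y = [-833/267, 1355/267]
step 0: P' = (I − K·H)·P̄ = [2102/267 -3116/267; -3116/267 4751/267]
step 1: x̄ = F·x = [311/267, 5731/267]
step 1: P̄ = F·P·Fᵀ + Q = [1229/267 6619/267; 6619/267 89894/267]
step 1: y = z − H·x̄ = [12929/267]
step 1: S = H·P̄·Hᵀ + R = [450599/267]
step 1: K = P̄·Hᵀ·S⁻¹ = [-16925/450599; -199645/450599]
step 1: x' = x̄ + K·y = [-294708/450599, 4392/450599]
step 1: P' = (I − K·H)·P̄ = [1001238/450599 -1484932/450599; -1484932/450599 2427043/450599]

step 0: x' = [-833/267, 1355/267], P' = [2102/267 -3116/267; -3116/267 4751/267]
step 1: x' = [-294708/450599, 4392/450599], P' = [1001238/450599 -1484932/450599; -1484932/450599 2427043/450599]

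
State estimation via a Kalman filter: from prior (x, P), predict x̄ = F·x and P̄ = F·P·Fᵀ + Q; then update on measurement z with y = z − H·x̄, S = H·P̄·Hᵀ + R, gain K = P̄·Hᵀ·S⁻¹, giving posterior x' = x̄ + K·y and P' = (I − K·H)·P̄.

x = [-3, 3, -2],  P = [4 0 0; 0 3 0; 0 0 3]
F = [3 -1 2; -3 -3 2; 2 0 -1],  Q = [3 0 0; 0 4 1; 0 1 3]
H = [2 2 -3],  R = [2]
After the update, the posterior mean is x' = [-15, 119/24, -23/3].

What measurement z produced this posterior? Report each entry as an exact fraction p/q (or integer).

z = [3]

x̄ = F·x = [-16, -4, -4]
P̄ = F·P·Fᵀ + Q = [54 -15 18; -15 79 -29; 18 -29 22]
S = H·P̄·Hᵀ + R = [744]
K = P̄·Hᵀ·S⁻¹ = [1/31; 215/744; -11/93]
x' − x̄ = [1, 215/24, -11/3] = K·y
y = (KᵀK)⁻¹·Kᵀ·(x' − x̄) = [31]
z = y + H·x̄ = [31] + [-28] = [3]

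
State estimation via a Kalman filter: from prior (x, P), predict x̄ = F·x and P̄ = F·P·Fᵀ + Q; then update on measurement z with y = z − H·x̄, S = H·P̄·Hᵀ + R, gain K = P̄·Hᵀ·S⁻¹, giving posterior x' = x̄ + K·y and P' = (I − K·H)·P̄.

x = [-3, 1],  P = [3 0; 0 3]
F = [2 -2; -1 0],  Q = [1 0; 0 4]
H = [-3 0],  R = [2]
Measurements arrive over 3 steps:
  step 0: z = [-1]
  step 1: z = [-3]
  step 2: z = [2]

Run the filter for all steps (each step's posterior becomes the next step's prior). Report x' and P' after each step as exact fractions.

step 0: x' = [59/227, 231/227], P' = [50/227 -12/227; -12/227 1265/227]
step 1: x' = [49559/50701, -15985/50701], P' = [11166/50701 -248/50701; -248/50701 213362/50701]
step 2: x' = [-5442606/8658575, -7795381/8658575], P' = [1901594/8658575 -45656/8658575; -45656/8658575 36448694/8658575]

step 0: x̄ = F·x = [-8, 3]
step 0: P̄ = F·P·Fᵀ + Q = [25 -6; -6 7]
step 0: y = z − H·x̄ = [-25]
step 0: S = H·P̄·Hᵀ + R = [227]
step 0: K = P̄·Hᵀ·S⁻¹ = [-75/227; 18/227]
step 0: x' = x̄ + K·y = [59/227, 231/227]
step 0: P' = (I − K·H)·P̄ = [50/227 -12/227; -12/227 1265/227]
step 1: x̄ = F·x = [-344/227, -59/227]
step 1: P̄ = F·P·Fᵀ + Q = [5583/227 -124/227; -124/227 958/227]
step 1: y = z − H·x̄ = [-1713/227]
step 1: S = H·P̄·Hᵀ + R = [50701/227]
step 1: K = P̄·Hᵀ·S⁻¹ = [-16749/50701; 372/50701]
step 1: x' = x̄ + K·y = [49559/50701, -15985/50701]
step 1: P' = (I − K·H)·P̄ = [11166/50701 -248/50701; -248/50701 213362/50701]
step 2: x̄ = F·x = [131088/50701, -49559/50701]
step 2: P̄ = F·P·Fᵀ + Q = [950797/50701 -22828/50701; -22828/50701 213970/50701]
step 2: y = z − H·x̄ = [494666/50701]
step 2: S = H·P̄·Hᵀ + R = [8658575/50701]
step 2: K = P̄·Hᵀ·S⁻¹ = [-2852391/8658575; 68484/8658575]
step 2: x' = x̄ + K·y = [-5442606/8658575, -7795381/8658575]
step 2: P' = (I − K·H)·P̄ = [1901594/8658575 -45656/8658575; -45656/8658575 36448694/8658575]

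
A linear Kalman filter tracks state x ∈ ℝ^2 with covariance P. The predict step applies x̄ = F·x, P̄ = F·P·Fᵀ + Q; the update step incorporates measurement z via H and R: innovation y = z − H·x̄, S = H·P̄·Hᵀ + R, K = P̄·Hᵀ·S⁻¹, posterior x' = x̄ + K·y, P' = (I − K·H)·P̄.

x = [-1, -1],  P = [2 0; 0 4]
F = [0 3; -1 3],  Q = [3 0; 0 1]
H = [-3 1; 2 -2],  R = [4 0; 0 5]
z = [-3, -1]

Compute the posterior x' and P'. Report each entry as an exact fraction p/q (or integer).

x̄ = F·x = [-3, -2]
P̄ = F·P·Fᵀ + Q = [39 36; 36 39]
y = z − H·x̄ = [-10, 1]
S = H·P̄·Hᵀ + R = [178 -24; -24 29]
K = P̄·Hᵀ·S⁻¹ = [-2205/4586 -438/2293; -2145/4586 -1362/2293]
x' = x̄ + K·y = [3708/2293, 4777/2293]
P' = (I − K·H)·P̄ = [5505/4586 7695/4586; 7695/4586 14505/4586]

x' = [3708/2293, 4777/2293]
P' = [5505/4586 7695/4586; 7695/4586 14505/4586]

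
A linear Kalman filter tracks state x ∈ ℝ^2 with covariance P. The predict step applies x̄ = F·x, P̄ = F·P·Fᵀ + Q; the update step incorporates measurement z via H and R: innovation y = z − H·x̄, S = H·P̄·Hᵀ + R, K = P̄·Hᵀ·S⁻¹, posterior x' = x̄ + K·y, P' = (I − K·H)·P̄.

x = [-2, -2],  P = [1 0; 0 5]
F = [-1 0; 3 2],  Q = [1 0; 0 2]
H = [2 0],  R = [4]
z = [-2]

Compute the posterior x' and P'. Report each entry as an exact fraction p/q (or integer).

x' = [0, -7]
P' = [2/3 -1; -1 28]

x̄ = F·x = [2, -10]
P̄ = F·P·Fᵀ + Q = [2 -3; -3 31]
y = z − H·x̄ = [-6]
S = H·P̄·Hᵀ + R = [12]
K = P̄·Hᵀ·S⁻¹ = [1/3; -1/2]
x' = x̄ + K·y = [0, -7]
P' = (I − K·H)·P̄ = [2/3 -1; -1 28]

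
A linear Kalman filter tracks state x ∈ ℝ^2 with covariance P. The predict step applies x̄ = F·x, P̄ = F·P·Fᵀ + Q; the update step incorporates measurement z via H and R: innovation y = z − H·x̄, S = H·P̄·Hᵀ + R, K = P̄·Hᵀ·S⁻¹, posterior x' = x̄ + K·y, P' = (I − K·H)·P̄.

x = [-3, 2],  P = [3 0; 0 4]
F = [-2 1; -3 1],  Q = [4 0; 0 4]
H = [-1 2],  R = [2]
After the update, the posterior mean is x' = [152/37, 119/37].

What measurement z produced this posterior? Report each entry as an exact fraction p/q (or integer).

z = [2]

x̄ = F·x = [8, 11]
P̄ = F·P·Fᵀ + Q = [20 22; 22 35]
S = H·P̄·Hᵀ + R = [74]
K = P̄·Hᵀ·S⁻¹ = [12/37; 24/37]
x' − x̄ = [-144/37, -288/37] = K·y
y = (KᵀK)⁻¹·Kᵀ·(x' − x̄) = [-12]
z = y + H·x̄ = [-12] + [14] = [2]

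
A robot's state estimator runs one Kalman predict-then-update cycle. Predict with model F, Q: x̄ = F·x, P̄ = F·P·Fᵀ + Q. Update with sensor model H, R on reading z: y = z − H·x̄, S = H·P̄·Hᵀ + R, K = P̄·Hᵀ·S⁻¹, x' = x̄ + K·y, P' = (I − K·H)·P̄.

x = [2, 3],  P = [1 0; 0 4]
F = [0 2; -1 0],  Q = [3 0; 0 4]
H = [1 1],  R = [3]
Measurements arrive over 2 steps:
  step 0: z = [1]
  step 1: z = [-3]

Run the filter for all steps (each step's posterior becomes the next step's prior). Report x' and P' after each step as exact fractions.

step 0: x̄ = F·x = [6, -2]
step 0: P̄ = F·P·Fᵀ + Q = [19 0; 0 5]
step 0: y = z − H·x̄ = [-3]
step 0: S = H·P̄·Hᵀ + R = [27]
step 0: K = P̄·Hᵀ·S⁻¹ = [19/27; 5/27]
step 0: x' = x̄ + K·y = [35/9, -23/9]
step 0: P' = (I − K·H)·P̄ = [152/27 -95/27; -95/27 110/27]
step 1: x̄ = F·x = [-46/9, -35/9]
step 1: P̄ = F·P·Fᵀ + Q = [521/27 190/27; 190/27 260/27]
step 1: y = z − H·x̄ = [6]
step 1: S = H·P̄·Hᵀ + R = [46]
step 1: K = P̄·Hᵀ·S⁻¹ = [79/138; 25/69]
step 1: x' = x̄ + K·y = [-347/207, -355/207]
step 1: P' = (I − K·H)·P̄ = [5243/1242 -1555/621; -1555/621 2230/621]

step 0: x' = [35/9, -23/9], P' = [152/27 -95/27; -95/27 110/27]
step 1: x' = [-347/207, -355/207], P' = [5243/1242 -1555/621; -1555/621 2230/621]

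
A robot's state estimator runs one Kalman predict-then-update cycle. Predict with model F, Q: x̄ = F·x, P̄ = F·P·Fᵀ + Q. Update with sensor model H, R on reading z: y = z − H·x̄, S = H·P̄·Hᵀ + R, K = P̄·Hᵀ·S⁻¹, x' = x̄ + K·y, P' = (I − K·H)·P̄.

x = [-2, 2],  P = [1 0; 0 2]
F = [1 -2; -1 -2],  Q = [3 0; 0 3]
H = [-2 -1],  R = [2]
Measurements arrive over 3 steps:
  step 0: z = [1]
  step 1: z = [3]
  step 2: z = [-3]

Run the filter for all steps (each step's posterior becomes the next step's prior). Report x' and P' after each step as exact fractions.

step 0: x̄ = F·x = [-6, -2]
step 0: P̄ = F·P·Fᵀ + Q = [12 7; 7 12]
step 0: y = z − H·x̄ = [-13]
step 0: S = H·P̄·Hᵀ + R = [90]
step 0: K = P̄·Hᵀ·S⁻¹ = [-31/90; -13/45]
step 0: x' = x̄ + K·y = [-137/90, 79/45]
step 0: P' = (I − K·H)·P̄ = [119/90 -88/45; -88/45 202/45]
step 1: x̄ = F·x = [-151/30, -179/90]
step 1: P̄ = F·P·Fᵀ + Q = [301/10 499/30; 499/30 1301/90]
step 1: y = z − H·x̄ = [-163/18]
step 1: S = H·P̄·Hᵀ + R = [3661/18]
step 1: K = P̄·Hᵀ·S⁻¹ = [-1383/3661; -859/3661]
step 1: x' = x̄ + K·y = [-29516/18305, 2487/18305]
step 1: P' = (I − K·H)·P̄ = [19678/18305 -25526/18305; -25526/18305 59642/18305]
step 2: x̄ = F·x = [-6898/3661, 3506/2615]
step 2: P̄ = F·P·Fᵀ + Q = [83053/3661 6254/523; 6254/523 30151/2615]
step 2: y = z − H·x̄ = [-99353/18305]
step 2: S = H·P̄·Hᵀ + R = [2784287/18305]
step 2: K = P̄·Hᵀ·S⁻¹ = [-1049420/2784287; -648837/2784287]
step 2: x' = x̄ + K·y = [449766/2784287, 7254623/2784287]
step 2: P' = (I − K·H)·P̄ = [3001071/2784287 -3903302/2784287; -3903302/2784287 9104278/2784287]

step 0: x' = [-137/90, 79/45], P' = [119/90 -88/45; -88/45 202/45]
step 1: x' = [-29516/18305, 2487/18305], P' = [19678/18305 -25526/18305; -25526/18305 59642/18305]
step 2: x' = [449766/2784287, 7254623/2784287], P' = [3001071/2784287 -3903302/2784287; -3903302/2784287 9104278/2784287]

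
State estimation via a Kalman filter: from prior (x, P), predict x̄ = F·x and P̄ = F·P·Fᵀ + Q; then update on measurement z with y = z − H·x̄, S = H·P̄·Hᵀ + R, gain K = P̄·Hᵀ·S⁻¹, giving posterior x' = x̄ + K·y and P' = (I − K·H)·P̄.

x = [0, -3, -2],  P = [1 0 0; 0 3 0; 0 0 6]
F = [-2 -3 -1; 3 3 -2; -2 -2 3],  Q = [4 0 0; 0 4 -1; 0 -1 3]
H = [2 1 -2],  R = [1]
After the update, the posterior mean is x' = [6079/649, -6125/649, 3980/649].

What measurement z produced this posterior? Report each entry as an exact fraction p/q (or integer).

z = [-3]

x̄ = F·x = [11, -5, 0]
P̄ = F·P·Fᵀ + Q = [41 -21 4; -21 64 -61; 4 -61 73]
S = H·P̄·Hᵀ + R = [649]
K = P̄·Hᵀ·S⁻¹ = [53/649; 144/649; -199/649]
x' − x̄ = [-1060/649, -2880/649, 3980/649] = K·y
y = (KᵀK)⁻¹·Kᵀ·(x' − x̄) = [-20]
z = y + H·x̄ = [-20] + [17] = [-3]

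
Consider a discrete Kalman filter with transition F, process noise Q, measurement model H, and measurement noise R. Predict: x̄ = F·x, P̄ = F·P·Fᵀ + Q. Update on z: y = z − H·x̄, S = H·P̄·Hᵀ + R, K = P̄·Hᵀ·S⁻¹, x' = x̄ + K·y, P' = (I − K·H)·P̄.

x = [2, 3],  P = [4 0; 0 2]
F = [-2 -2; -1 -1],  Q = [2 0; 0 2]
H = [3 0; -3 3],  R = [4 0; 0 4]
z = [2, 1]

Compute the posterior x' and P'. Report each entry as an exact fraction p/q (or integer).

x̄ = F·x = [-10, -5]
P̄ = F·P·Fᵀ + Q = [26 12; 12 8]
y = z − H·x̄ = [32, -14]
S = H·P̄·Hᵀ + R = [238 -126; -126 94]
K = P̄·Hᵀ·S⁻¹ = [255/812 -3/116; 117/406 15/58]
x' = x̄ + K·y = [167/406, 122/203]
P' = (I − K·H)·P̄ = [85/203 78/203; 78/203 148/203]

x' = [167/406, 122/203]
P' = [85/203 78/203; 78/203 148/203]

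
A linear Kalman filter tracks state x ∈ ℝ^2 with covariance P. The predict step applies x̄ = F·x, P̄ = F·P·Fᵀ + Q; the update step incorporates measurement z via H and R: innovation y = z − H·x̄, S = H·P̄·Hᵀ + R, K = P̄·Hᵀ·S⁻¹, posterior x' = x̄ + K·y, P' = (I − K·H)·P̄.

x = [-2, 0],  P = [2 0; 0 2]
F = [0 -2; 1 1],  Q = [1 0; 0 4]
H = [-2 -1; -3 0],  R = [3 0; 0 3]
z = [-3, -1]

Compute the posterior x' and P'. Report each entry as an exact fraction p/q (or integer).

x̄ = F·x = [0, -2]
P̄ = F·P·Fᵀ + Q = [9 -4; -4 8]
y = z − H·x̄ = [-5, -1]
S = H·P̄·Hᵀ + R = [31 42; 42 84]
K = P̄·Hᵀ·S⁻¹ = [-1/20 -83/280; -3/5 31/70]
x' = x̄ + K·y = [153/280, 39/70]
P' = (I − K·H)·P̄ = [83/280 -31/70; -31/70 94/35]

x' = [153/280, 39/70]
P' = [83/280 -31/70; -31/70 94/35]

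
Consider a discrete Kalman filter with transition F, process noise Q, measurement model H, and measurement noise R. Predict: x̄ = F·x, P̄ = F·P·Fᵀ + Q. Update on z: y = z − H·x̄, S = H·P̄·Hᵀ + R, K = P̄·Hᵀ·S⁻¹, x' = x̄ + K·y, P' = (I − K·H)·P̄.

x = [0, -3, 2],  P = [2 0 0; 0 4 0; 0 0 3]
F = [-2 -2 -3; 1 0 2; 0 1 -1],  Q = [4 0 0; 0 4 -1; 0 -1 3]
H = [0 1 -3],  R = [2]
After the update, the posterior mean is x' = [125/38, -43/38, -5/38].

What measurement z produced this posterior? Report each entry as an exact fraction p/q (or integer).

z = [-1]

x̄ = F·x = [0, 4, -5]
P̄ = F·P·Fᵀ + Q = [55 -22 1; -22 18 -7; 1 -7 10]
S = H·P̄·Hᵀ + R = [152]
K = P̄·Hᵀ·S⁻¹ = [-25/152; 39/152; -37/152]
x' − x̄ = [125/38, -195/38, 185/38] = K·y
y = (KᵀK)⁻¹·Kᵀ·(x' − x̄) = [-20]
z = y + H·x̄ = [-20] + [19] = [-1]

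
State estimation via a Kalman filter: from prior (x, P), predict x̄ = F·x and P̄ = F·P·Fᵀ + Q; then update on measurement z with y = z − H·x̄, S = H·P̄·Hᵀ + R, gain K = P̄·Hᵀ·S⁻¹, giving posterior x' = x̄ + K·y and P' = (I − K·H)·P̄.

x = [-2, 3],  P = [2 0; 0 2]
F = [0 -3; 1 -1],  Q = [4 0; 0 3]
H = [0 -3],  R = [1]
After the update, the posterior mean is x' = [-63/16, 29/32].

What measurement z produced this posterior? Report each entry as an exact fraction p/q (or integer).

z = [-3]

x̄ = F·x = [-9, -5]
P̄ = F·P·Fᵀ + Q = [22 6; 6 7]
S = H·P̄·Hᵀ + R = [64]
K = P̄·Hᵀ·S⁻¹ = [-9/32; -21/64]
x' − x̄ = [81/16, 189/32] = K·y
y = (KᵀK)⁻¹·Kᵀ·(x' − x̄) = [-18]
z = y + H·x̄ = [-18] + [15] = [-3]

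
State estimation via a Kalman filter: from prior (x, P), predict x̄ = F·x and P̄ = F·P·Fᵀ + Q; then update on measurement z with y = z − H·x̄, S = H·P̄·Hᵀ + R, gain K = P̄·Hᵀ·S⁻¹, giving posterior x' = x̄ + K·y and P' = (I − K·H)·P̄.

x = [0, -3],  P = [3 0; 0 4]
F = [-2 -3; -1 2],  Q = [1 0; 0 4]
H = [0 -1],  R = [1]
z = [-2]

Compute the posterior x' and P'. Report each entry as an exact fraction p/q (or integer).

x̄ = F·x = [9, -6]
P̄ = F·P·Fᵀ + Q = [49 -18; -18 23]
y = z − H·x̄ = [-8]
S = H·P̄·Hᵀ + R = [24]
K = P̄·Hᵀ·S⁻¹ = [3/4; -23/24]
x' = x̄ + K·y = [3, 5/3]
P' = (I − K·H)·P̄ = [71/2 -3/4; -3/4 23/24]

x' = [3, 5/3]
P' = [71/2 -3/4; -3/4 23/24]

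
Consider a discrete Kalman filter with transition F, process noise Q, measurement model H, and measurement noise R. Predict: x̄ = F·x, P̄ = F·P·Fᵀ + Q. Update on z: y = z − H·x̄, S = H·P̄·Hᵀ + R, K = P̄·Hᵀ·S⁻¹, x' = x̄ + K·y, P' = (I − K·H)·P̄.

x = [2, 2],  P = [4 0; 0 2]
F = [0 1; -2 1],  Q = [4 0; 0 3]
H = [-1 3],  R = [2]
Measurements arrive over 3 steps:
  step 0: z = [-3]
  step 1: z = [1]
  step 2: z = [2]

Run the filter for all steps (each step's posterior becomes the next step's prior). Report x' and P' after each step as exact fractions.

step 0: x̄ = F·x = [2, -2]
step 0: P̄ = F·P·Fᵀ + Q = [6 2; 2 21]
step 0: y = z − H·x̄ = [5]
step 0: S = H·P̄·Hᵀ + R = [185]
step 0: K = P̄·Hᵀ·S⁻¹ = [0; 61/185]
step 0: x' = x̄ + K·y = [2, -13/37]
step 0: P' = (I − K·H)·P̄ = [6 2; 2 164/185]
step 1: x̄ = F·x = [-13/37, -161/37]
step 1: P̄ = F·P·Fᵀ + Q = [904/185 -576/185; -576/185 3679/185]
step 1: y = z − H·x̄ = [507/37]
step 1: S = H·P̄·Hᵀ + R = [37841/185]
step 1: K = P̄·Hᵀ·S⁻¹ = [-2632/37841; 147/479]
step 1: x' = x̄ + K·y = [-49361/37841, -70/479]
step 1: P' = (I − K·H)·P̄ = [147464/37841 600/479; 600/479 298/479]
step 2: x̄ = F·x = [-70/479, 93192/37841]
step 2: P̄ = F·P·Fᵀ + Q = [2214/479 -902/479; -902/479 537321/37841]
step 2: y = z − H·x̄ = [-209424/37841]
step 2: S = H·P̄·Hᵀ + R = [5514025/37841]
step 2: K = P̄·Hᵀ·S⁻¹ = [-77736/1102805; 1683221/5514025]
step 2: x' = x̄ + K·y = [269054/1102805, 4264056/5514025]
step 2: P' = (I − K·H)·P̄ = [859770/220561 1381126/1102805; 1381126/1102805 3424024/5514025]

step 0: x' = [2, -13/37], P' = [6 2; 2 164/185]
step 1: x' = [-49361/37841, -70/479], P' = [147464/37841 600/479; 600/479 298/479]
step 2: x' = [269054/1102805, 4264056/5514025], P' = [859770/220561 1381126/1102805; 1381126/1102805 3424024/5514025]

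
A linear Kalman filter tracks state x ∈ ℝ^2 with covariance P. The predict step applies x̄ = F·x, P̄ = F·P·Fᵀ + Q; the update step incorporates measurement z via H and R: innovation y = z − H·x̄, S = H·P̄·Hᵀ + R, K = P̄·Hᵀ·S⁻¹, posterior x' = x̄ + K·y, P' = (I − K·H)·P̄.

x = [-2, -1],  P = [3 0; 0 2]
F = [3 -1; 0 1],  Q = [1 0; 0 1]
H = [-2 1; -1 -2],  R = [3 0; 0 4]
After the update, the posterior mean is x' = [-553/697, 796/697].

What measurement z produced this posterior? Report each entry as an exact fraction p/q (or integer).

x̄ = F·x = [-5, -1]
P̄ = F·P·Fᵀ + Q = [30 -2; -2 3]
S = H·P̄·Hᵀ + R = [134 48; 48 38]
K = P̄·Hᵀ·S⁻¹ = [-277/697 -127/697; 229/1394 -218/697]
x' − x̄ = [2932/697, 1493/697] = K·y
y = (KᵀK)⁻¹·Kᵀ·(x' − x̄) = [-6, -10]
z = y + H·x̄ = [-6, -10] + [9, 7] = [3, -3]

z = [3, -3]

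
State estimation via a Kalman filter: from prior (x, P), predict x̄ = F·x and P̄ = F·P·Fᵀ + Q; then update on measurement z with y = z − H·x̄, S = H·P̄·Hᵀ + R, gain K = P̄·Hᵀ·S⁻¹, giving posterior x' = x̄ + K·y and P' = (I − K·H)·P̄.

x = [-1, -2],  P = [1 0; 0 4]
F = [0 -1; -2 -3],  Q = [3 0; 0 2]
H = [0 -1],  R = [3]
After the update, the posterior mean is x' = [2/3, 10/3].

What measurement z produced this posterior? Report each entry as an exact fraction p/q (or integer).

x̄ = F·x = [2, 8]
P̄ = F·P·Fᵀ + Q = [7 12; 12 42]
S = H·P̄·Hᵀ + R = [45]
K = P̄·Hᵀ·S⁻¹ = [-4/15; -14/15]
x' − x̄ = [-4/3, -14/3] = K·y
y = (KᵀK)⁻¹·Kᵀ·(x' − x̄) = [5]
z = y + H·x̄ = [5] + [-8] = [-3]

z = [-3]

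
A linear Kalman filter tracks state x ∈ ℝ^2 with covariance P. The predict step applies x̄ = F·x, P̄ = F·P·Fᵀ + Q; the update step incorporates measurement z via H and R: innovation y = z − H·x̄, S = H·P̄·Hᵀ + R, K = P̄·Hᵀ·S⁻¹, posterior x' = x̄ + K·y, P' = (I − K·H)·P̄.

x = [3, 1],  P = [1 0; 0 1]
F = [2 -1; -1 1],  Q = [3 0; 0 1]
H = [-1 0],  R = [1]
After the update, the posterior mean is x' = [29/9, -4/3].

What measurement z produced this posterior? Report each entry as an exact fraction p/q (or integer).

x̄ = F·x = [5, -2]
P̄ = F·P·Fᵀ + Q = [8 -3; -3 3]
S = H·P̄·Hᵀ + R = [9]
K = P̄·Hᵀ·S⁻¹ = [-8/9; 1/3]
x' − x̄ = [-16/9, 2/3] = K·y
y = (KᵀK)⁻¹·Kᵀ·(x' − x̄) = [2]
z = y + H·x̄ = [2] + [-5] = [-3]

z = [-3]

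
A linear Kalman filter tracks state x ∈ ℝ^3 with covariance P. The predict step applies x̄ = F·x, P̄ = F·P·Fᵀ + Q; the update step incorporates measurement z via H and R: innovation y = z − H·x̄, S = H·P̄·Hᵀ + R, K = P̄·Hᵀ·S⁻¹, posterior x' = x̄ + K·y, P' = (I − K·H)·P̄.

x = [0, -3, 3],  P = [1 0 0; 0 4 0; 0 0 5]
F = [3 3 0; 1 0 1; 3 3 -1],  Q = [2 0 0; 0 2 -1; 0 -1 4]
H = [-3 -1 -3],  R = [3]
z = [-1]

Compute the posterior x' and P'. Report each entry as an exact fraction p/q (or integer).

x' = [1449/1730, 2839/865, -1413/865]
P' = [3469/1730 1479/865 -2088/865; 1479/865 6888/865 -3771/865; -2088/865 -3771/865 3492/865]

x̄ = F·x = [-9, 3, -12]
P̄ = F·P·Fᵀ + Q = [47 3 45; 3 8 -3; 45 -3 54]
y = z − H·x̄ = [-61]
S = H·P̄·Hᵀ + R = [1730]
K = P̄·Hᵀ·S⁻¹ = [-279/1730; -4/865; -147/865]
x' = x̄ + K·y = [1449/1730, 2839/865, -1413/865]
P' = (I − K·H)·P̄ = [3469/1730 1479/865 -2088/865; 1479/865 6888/865 -3771/865; -2088/865 -3771/865 3492/865]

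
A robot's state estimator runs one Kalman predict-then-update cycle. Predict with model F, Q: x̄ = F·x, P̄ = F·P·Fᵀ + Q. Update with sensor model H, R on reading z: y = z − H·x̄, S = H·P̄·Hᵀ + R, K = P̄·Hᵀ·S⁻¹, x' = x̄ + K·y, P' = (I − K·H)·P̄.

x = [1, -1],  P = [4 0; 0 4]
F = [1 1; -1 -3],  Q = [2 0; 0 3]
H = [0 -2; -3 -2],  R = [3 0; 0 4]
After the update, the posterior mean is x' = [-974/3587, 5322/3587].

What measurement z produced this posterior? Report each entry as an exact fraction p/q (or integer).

x̄ = F·x = [0, 2]
P̄ = F·P·Fᵀ + Q = [10 -16; -16 43]
S = H·P̄·Hᵀ + R = [175 76; 76 74]
K = P̄·Hᵀ·S⁻¹ = [1108/3587 -1041/3587; -1738/3587 -57/3587]
x' − x̄ = [-974/3587, -1852/3587] = K·y
y = (KᵀK)⁻¹·Kᵀ·(x' − x̄) = [1, 2]
z = y + H·x̄ = [1, 2] + [-4, -4] = [-3, -2]

z = [-3, -2]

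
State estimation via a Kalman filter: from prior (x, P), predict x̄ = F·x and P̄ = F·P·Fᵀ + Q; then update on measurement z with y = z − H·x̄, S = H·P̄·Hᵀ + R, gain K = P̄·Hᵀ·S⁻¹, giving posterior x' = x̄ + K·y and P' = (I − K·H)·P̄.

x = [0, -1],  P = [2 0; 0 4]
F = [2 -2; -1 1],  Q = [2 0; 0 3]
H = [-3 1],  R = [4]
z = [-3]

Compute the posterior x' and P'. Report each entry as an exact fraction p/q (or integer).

x' = [278/319, -139/319]
P' = [194/319 222/319; 222/319 846/319]

x̄ = F·x = [2, -1]
P̄ = F·P·Fᵀ + Q = [26 -12; -12 9]
y = z − H·x̄ = [4]
S = H·P̄·Hᵀ + R = [319]
K = P̄·Hᵀ·S⁻¹ = [-90/319; 45/319]
x' = x̄ + K·y = [278/319, -139/319]
P' = (I − K·H)·P̄ = [194/319 222/319; 222/319 846/319]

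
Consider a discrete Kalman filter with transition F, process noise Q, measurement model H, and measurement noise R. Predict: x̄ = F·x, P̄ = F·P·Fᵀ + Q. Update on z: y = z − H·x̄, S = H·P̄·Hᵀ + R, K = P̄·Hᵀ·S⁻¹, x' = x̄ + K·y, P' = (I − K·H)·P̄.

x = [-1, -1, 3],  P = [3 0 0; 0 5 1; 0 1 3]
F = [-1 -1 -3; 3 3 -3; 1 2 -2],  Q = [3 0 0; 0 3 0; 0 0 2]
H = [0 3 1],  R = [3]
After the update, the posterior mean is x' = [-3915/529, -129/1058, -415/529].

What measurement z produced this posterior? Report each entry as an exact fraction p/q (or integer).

z = [-1]

x̄ = F·x = [-7, -15, -9]
P̄ = F·P·Fᵀ + Q = [44 -3 1; -3 84 45; 1 45 29]
S = H·P̄·Hᵀ + R = [1058]
K = P̄·Hᵀ·S⁻¹ = [-4/529; 297/1058; 82/529]
x' − x̄ = [-212/529, 15741/1058, 4346/529] = K·y
y = (KᵀK)⁻¹·Kᵀ·(x' − x̄) = [53]
z = y + H·x̄ = [53] + [-54] = [-1]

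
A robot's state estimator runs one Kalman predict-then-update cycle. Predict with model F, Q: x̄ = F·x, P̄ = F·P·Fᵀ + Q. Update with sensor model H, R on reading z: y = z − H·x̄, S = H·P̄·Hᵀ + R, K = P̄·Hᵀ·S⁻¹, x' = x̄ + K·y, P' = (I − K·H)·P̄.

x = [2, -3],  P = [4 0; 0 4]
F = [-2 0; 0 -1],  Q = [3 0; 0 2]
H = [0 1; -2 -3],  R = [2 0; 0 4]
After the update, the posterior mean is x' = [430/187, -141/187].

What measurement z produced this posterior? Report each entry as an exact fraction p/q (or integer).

z = [-3, -3]

x̄ = F·x = [-4, 3]
P̄ = F·P·Fᵀ + Q = [19 0; 0 6]
S = H·P̄·Hᵀ + R = [8 -18; -18 134]
K = P̄·Hᵀ·S⁻¹ = [-171/187 -76/187; 120/187 -9/187]
x' − x̄ = [1178/187, -702/187] = K·y
y = (KᵀK)⁻¹·Kᵀ·(x' − x̄) = [-6, -2]
z = y + H·x̄ = [-6, -2] + [3, -1] = [-3, -3]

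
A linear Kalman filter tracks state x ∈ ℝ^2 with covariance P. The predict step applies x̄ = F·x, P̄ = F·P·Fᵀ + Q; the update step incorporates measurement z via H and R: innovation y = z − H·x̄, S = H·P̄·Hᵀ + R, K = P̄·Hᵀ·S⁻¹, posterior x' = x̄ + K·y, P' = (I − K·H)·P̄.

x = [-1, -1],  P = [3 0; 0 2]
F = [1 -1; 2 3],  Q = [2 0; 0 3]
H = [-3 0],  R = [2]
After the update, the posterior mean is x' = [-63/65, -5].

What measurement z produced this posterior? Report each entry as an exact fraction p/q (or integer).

z = [3]

x̄ = F·x = [0, -5]
P̄ = F·P·Fᵀ + Q = [7 0; 0 33]
S = H·P̄·Hᵀ + R = [65]
K = P̄·Hᵀ·S⁻¹ = [-21/65; 0]
x' − x̄ = [-63/65, 0] = K·y
y = (KᵀK)⁻¹·Kᵀ·(x' − x̄) = [3]
z = y + H·x̄ = [3] + [0] = [3]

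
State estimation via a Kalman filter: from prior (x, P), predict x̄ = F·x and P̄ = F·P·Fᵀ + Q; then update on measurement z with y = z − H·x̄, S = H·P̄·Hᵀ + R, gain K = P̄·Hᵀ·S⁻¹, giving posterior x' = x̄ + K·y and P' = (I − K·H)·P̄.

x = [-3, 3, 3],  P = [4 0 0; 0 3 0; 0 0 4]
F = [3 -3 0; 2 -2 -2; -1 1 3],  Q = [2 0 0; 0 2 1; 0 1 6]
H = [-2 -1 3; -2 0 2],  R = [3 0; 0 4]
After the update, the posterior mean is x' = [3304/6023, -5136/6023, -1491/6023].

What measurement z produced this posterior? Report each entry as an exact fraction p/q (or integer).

x̄ = F·x = [-18, -18, 15]
P̄ = F·P·Fᵀ + Q = [65 42 -21; 42 46 -37; -21 -37 49]
S = H·P̄·Hᵀ + R = [1392 922; 922 628]
K = P̄·Hᵀ·S⁻¹ = [2751/6023 -11377/12046; -1418/6023 1133/12046; 3212/6023 -3373/6023]
x' − x̄ = [111718/6023, 103278/6023, -91836/6023] = K·y
y = (KᵀK)⁻¹·Kᵀ·(x' − x̄) = [-100, -68]
z = y + H·x̄ = [-100, -68] + [99, 66] = [-1, -2]

z = [-1, -2]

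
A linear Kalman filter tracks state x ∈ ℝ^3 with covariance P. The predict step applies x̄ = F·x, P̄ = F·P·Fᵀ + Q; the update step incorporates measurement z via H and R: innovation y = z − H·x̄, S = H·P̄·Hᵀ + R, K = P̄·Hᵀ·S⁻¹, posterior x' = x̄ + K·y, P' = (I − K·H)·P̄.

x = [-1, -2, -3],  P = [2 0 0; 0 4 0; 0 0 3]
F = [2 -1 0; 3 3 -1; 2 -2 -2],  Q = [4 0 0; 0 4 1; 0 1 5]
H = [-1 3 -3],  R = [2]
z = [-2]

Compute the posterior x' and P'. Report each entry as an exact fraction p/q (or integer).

x' = [-1280/561, 18/17, 128/51]
P' = [6928/561 192/17 368/51; 192/17 443/17 377/17; 368/51 377/17 1013/51]

x̄ = F·x = [0, -6, 8]
P̄ = F·P·Fᵀ + Q = [16 0 16; 0 61 -5; 16 -5 41]
y = z − H·x̄ = [40]
S = H·P̄·Hᵀ + R = [1122]
K = P̄·Hᵀ·S⁻¹ = [-32/561; 3/17; -7/51]
x' = x̄ + K·y = [-1280/561, 18/17, 128/51]
P' = (I − K·H)·P̄ = [6928/561 192/17 368/51; 192/17 443/17 377/17; 368/51 377/17 1013/51]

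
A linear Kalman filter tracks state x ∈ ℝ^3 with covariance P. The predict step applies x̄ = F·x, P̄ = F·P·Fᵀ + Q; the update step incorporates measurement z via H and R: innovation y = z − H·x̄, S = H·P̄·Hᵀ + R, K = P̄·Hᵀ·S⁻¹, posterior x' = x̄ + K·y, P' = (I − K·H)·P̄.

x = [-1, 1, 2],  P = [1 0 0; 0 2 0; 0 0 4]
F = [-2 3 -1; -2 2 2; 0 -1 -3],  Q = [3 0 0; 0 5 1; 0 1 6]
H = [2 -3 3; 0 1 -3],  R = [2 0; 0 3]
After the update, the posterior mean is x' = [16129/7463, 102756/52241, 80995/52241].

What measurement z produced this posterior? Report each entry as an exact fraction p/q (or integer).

z = [3, -3]

x̄ = F·x = [3, 8, -7]
P̄ = F·P·Fᵀ + Q = [29 8 6; 8 33 -27; 6 -27 44]
S = H·P̄·Hᵀ + R = [1273 -839; -839 594]
K = P̄·Hᵀ·S⁻¹ = [3214/7463 4414/7463; -1770/52241 7526/52241; 249/52241 -13632/52241]
x' − x̄ = [-6260/7463, -315172/52241, 446682/52241] = K·y
y = (KᵀK)⁻¹·Kᵀ·(x' − x̄) = [42, -32]
z = y + H·x̄ = [42, -32] + [-39, 29] = [3, -3]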